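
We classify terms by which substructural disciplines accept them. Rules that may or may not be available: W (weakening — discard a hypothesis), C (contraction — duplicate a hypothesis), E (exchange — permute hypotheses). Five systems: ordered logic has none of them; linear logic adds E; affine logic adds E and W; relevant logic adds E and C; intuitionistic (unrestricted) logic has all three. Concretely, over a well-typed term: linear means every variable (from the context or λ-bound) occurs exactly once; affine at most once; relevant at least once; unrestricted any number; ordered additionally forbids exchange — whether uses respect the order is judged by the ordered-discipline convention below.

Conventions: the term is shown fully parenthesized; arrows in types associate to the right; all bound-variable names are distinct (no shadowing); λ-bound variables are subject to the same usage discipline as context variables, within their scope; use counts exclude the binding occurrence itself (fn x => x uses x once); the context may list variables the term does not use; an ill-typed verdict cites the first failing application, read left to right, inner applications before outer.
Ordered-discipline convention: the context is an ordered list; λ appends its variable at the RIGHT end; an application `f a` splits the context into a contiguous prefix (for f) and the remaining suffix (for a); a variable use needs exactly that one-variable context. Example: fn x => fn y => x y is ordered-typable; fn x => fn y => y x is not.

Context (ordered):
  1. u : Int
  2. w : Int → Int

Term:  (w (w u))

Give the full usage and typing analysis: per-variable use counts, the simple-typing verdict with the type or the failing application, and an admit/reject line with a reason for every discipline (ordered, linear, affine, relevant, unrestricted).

counts: u=1, w=2
left-to-right use order: w, w, u
typing: well-typed at Int
ordered ✗ (uses contraction: w ×2)
linear ✗ (uses contraction: w ×2)
affine ✗ (uses contraction: w ×2)
relevant ✓ (none of u, w goes unused)
unrestricted ✓ (typability at Int is all that's needed)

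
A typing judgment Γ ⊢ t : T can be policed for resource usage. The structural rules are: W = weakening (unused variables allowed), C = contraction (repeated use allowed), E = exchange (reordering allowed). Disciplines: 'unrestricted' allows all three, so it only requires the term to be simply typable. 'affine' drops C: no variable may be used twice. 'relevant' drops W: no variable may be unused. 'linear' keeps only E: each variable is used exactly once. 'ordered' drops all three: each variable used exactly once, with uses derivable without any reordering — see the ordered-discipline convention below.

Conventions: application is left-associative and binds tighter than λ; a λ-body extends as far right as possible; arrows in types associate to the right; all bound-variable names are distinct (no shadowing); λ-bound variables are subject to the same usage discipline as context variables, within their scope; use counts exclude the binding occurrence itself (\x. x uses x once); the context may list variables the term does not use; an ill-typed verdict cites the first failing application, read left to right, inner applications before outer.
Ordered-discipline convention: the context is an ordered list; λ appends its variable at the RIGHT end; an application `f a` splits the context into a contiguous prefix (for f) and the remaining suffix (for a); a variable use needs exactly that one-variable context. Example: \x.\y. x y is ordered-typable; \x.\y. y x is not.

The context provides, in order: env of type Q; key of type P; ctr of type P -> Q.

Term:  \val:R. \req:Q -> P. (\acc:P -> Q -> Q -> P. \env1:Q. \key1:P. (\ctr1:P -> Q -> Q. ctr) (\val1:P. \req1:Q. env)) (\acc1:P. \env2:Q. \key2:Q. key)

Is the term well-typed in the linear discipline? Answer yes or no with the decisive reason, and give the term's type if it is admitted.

no — val, req, acc, env1, key1, ctr1, val1, req1, acc1, env2, key2 left unused
variable uses: env: 1; key: 1; ctr: 1; val (bound): 0; req (bound): 0; acc (bound): 0; env1 (bound): 0; key1 (bound): 0; ctr1 (bound): 0; val1 (bound): 0; req1 (bound): 0; acc1 (bound): 0; env2 (bound): 0; key2 (bound): 0
uses in reading order: ctr, env, key
typing: well-typed — term : R -> (Q -> P) -> Q -> P -> P -> Q
per-discipline verdicts: ordered ✗, linear ✗, affine ✓, relevant ✗, unrestricted ✓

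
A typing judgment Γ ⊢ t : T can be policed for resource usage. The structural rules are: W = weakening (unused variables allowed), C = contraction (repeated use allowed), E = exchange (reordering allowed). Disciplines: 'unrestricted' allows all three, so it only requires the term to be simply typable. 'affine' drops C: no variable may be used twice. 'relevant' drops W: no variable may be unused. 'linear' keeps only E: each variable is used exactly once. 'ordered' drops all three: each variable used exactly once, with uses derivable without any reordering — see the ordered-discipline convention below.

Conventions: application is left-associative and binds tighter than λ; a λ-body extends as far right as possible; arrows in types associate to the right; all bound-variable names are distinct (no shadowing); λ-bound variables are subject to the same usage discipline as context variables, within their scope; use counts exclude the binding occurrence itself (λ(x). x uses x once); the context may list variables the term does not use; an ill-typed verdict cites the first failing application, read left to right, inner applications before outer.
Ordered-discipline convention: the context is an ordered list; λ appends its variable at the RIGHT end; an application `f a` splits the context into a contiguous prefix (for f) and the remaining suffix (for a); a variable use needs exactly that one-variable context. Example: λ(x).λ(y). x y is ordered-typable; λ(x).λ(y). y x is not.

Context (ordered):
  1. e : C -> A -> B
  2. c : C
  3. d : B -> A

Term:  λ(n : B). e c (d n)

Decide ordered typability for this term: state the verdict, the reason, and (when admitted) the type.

yes — e, c, d, n: once each, no exchange needed; term : B -> B
use counts: e=1; c=1; d=1; n (bound)=1
uses in reading order: e, c, d, n
typing: well-typed at B -> B
all disciplines: ordered ✓ · linear ✓ · affine ✓ · relevant ✓ · unrestricted ✓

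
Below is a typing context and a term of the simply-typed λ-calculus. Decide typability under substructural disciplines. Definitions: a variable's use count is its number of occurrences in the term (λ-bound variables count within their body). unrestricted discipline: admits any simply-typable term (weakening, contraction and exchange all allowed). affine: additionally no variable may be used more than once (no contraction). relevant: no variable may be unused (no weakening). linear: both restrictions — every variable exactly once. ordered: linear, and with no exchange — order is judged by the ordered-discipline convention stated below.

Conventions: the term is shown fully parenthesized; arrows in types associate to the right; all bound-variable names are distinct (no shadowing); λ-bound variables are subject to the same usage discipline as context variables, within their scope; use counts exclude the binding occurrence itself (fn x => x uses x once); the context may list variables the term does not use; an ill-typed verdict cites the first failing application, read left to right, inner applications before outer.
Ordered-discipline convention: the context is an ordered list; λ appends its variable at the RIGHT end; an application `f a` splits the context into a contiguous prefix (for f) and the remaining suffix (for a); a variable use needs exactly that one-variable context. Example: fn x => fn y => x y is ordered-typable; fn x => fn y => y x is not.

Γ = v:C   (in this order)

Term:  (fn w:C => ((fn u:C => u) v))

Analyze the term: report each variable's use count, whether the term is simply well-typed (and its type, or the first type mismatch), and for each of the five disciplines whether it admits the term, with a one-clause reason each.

variable uses: v=1; w [bound]=0; u [bound]=1
left-to-right use order: u, v
typing: ✓ — C → C
ordered ✗ (needs weakening: w unused)
linear ✗ (needs weakening: w unused)
affine ✓ (v, w, u: no repeats, contraction unneeded)
relevant ✗ (needs weakening: w unused)
unrestricted ✓ (simply typable at C → C; W, C, E all held)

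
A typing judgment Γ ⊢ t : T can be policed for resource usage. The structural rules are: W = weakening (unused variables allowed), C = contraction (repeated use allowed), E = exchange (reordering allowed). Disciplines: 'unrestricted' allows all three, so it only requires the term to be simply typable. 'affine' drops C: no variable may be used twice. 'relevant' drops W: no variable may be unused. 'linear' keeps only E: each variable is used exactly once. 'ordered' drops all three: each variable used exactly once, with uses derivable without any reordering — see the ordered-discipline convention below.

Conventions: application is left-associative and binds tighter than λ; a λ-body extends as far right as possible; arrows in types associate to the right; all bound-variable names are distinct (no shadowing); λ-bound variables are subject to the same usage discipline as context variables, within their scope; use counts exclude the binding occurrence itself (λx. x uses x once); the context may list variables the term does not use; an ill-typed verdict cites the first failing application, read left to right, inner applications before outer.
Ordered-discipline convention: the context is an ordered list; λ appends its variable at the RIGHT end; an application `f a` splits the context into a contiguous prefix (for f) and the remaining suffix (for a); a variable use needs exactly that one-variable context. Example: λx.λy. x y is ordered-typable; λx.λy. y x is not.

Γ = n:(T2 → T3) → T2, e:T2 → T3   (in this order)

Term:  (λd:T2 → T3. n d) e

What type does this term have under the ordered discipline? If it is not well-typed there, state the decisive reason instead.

term : T2
use counts: n: 1; e: 1; d [bound]: 1
uses in reading order: n, d, e
typing: well-typed at T2
summary: ordered ✓; linear ✓; affine ✓; relevant ✓; unrestricted ✓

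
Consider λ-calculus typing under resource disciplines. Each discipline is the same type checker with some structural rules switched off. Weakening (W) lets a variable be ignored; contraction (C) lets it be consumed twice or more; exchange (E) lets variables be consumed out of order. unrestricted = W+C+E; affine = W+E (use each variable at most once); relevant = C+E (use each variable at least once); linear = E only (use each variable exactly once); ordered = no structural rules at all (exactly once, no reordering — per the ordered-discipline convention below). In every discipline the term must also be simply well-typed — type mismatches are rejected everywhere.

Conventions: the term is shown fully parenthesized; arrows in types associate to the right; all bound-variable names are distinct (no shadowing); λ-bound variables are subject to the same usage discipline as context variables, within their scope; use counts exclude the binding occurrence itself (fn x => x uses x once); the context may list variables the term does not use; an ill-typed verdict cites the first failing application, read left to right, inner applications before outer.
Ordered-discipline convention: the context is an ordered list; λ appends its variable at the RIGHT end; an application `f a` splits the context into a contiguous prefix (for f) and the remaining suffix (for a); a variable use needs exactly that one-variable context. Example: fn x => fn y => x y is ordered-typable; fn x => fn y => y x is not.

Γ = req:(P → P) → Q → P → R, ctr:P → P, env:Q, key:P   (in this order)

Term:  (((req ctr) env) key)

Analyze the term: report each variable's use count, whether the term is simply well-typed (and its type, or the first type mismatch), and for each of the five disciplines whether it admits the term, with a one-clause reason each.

variable uses: req: 1; ctr: 1; env: 1; key: 1
uses in reading order: req, ctr, env, key
typing: well-typed — term : R
ordered: ✓, req, ctr, env, key: once each, no exchange needed
linear: ✓, exactly-once usage across req, ctr, env, key
affine: ✓, at most one use each (req, ctr, env, key)
relevant: ✓, none of req, ctr, env, key goes unused
unrestricted: ✓, simply typable at R; W, C, E all held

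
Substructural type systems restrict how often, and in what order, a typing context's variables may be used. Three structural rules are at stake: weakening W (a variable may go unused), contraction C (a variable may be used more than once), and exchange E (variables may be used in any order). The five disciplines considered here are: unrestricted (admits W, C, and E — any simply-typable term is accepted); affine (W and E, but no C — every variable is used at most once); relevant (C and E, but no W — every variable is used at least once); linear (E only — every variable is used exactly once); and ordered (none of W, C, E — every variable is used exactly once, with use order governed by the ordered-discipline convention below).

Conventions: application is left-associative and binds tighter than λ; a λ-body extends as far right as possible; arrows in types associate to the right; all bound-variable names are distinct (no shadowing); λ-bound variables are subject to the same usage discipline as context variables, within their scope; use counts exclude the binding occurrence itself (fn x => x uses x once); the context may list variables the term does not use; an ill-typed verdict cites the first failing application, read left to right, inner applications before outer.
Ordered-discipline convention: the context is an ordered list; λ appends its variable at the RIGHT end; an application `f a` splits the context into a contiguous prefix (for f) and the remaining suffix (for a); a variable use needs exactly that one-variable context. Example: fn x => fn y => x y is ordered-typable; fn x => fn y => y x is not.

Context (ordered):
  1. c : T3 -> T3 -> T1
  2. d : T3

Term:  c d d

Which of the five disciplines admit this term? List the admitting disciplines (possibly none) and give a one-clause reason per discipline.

admitted by: relevant, unrestricted
variable uses: c: 1×, d: 2×
uses in reading order: c, d, d
typing: well-typed — term : T1
ordered: ✗, needs contraction — d ×2
linear: ✗, needs contraction — d ×2
affine: ✗, needs contraction — d ×2
relevant: ✓, none of c, d goes unused
unrestricted: ✓, well-typed at T1; no restrictions here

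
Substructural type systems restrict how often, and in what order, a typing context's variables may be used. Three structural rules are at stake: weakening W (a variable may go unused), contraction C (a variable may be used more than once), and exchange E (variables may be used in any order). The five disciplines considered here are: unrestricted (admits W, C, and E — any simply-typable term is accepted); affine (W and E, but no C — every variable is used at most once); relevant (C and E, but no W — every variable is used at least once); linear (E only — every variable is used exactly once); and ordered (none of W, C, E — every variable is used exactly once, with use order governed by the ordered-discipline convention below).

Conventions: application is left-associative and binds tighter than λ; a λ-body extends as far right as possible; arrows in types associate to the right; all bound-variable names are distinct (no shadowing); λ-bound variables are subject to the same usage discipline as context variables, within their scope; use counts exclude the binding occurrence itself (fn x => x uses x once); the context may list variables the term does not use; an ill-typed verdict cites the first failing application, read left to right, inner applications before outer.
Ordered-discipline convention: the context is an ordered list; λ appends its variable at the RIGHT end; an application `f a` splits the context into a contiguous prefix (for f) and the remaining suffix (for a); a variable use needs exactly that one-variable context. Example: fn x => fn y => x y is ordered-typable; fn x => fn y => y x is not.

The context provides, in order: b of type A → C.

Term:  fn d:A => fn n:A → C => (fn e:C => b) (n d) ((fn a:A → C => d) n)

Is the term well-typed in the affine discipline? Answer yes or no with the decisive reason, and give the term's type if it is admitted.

no — repeated use of d ×2, n ×2
use counts: b: 1×; d (λ-bound): 2×; n (λ-bound): 2×; e (λ-bound): 0×; a (λ-bound): 0×
left-to-right use order: b, n, d, d, n
typing: well-typed — term : A → (A → C) → C
summary: ordered ✗ · linear ✗ · affine ✗ · relevant ✗ · unrestricted ✓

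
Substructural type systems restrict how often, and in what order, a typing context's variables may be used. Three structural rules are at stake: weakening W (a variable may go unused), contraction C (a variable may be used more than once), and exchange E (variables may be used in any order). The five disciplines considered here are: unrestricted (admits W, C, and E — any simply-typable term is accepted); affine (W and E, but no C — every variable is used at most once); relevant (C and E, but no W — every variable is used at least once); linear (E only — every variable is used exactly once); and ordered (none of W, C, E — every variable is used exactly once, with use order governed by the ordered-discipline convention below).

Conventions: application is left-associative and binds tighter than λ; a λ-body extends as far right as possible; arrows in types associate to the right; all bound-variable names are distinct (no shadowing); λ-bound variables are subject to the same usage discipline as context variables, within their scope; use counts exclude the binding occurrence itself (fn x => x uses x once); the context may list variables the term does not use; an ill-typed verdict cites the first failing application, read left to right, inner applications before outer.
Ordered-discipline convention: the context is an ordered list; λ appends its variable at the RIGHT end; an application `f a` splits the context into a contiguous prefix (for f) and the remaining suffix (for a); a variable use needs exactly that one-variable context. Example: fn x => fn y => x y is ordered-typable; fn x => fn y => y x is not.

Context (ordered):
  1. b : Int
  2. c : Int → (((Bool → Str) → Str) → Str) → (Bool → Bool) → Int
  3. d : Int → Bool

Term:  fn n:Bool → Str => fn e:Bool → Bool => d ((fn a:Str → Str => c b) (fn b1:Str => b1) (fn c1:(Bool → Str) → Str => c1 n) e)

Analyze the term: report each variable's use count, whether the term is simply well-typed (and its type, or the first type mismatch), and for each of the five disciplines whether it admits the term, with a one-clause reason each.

use counts: b: 1×; c: 1×; d: 1×; n [bound]: 1×; e [bound]: 1×; a [bound]: 0×; b1 [bound]: 1×; c1 [bound]: 1×
uses in reading order: d, c, b, b1, c1, n, e
typing: well-typed — term : (Bool → Str) → (Bool → Bool) → Bool
ordered ✗ (a left unused)
linear ✗ (a left unused)
affine ✓ (none of b, c, d, n, e, a, b1, c1 used more than once)
relevant ✗ (a left unused)
unrestricted ✓ (type-checks ((Bool → Str) → (Bool → Bool) → Bool) and nothing is barred)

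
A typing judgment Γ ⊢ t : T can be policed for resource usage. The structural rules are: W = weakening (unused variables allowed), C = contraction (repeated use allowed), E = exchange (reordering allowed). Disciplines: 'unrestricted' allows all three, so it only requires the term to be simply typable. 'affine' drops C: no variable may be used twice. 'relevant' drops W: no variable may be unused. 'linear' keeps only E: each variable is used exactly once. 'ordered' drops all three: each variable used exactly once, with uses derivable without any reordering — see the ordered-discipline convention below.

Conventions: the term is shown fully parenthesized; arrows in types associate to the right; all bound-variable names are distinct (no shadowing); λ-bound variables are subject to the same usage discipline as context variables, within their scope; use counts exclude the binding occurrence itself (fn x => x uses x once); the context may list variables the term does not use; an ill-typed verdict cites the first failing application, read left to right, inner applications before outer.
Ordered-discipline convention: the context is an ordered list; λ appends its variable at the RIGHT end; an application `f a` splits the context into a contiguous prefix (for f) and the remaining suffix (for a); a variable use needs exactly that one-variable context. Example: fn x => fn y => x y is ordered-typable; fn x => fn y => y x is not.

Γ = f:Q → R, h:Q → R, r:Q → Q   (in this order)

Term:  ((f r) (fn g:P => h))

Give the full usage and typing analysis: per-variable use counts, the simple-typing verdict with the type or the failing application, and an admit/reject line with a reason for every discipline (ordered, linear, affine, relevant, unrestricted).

usage: f: 1, h: 1, r: 1, g [bound]: 0
use order (left to right): f, r, h
typing: ill-typed: argument of type Q → Q where Q is required
ordered ✗ (not simply typable)
linear ✗ (fails simple typing)
affine ✗ (a type mismatch blocks all five)
relevant ✗ (the type mismatch rejects it)
unrestricted ✗ (not simply typable)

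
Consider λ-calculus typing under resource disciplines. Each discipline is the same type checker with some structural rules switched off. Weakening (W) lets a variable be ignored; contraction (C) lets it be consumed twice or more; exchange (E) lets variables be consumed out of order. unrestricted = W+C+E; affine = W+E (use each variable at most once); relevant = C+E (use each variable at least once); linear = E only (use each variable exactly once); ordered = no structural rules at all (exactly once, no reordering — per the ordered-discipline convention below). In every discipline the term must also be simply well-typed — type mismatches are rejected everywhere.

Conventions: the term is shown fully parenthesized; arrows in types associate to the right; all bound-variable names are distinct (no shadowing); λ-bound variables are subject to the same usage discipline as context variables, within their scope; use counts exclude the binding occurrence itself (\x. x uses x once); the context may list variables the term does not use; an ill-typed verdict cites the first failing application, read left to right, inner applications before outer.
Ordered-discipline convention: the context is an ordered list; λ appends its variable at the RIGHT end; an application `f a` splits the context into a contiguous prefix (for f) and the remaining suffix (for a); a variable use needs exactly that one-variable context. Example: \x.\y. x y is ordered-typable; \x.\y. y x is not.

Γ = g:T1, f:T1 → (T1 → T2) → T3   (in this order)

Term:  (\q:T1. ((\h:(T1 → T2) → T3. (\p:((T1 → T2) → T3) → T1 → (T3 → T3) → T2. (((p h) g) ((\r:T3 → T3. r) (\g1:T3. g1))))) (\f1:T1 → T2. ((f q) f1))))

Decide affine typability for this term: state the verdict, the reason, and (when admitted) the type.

yes — at most one use each (g, f, q, h, p, r, g1, f1); term : T1 → (((T1 → T2) → T3) → T1 → (T3 → T3) → T2) → T2
counts: g: 1; f: 1; q (bound): 1; h (bound): 1; p (bound): 1; r (bound): 1; g1 (bound): 1; f1 (bound): 1
order of uses: p, h, g, r, g1, f, q, f1
typing: ✓ — T1 → (((T1 → T2) → T3) → T1 → (T3 → T3) → T2) → T2
per-discipline verdicts: ordered ✗ · linear ✓ · affine ✓ · relevant ✓ · unrestricted ✓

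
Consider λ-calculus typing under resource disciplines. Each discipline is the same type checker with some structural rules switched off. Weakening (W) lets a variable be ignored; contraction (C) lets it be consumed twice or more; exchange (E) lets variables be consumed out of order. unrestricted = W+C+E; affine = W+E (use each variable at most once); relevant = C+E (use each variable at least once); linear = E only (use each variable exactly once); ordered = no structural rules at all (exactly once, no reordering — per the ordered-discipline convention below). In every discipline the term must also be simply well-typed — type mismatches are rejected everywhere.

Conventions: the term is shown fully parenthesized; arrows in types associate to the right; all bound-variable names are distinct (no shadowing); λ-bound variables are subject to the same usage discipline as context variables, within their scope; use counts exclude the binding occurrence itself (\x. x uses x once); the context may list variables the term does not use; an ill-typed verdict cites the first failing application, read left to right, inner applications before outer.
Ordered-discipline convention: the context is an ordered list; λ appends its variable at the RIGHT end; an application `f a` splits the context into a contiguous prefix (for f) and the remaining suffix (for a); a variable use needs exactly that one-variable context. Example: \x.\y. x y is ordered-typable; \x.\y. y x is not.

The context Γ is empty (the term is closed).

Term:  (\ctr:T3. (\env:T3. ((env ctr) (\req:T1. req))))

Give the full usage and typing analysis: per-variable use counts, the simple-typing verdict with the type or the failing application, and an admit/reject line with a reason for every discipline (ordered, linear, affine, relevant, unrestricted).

usage: ctr (bound): 1×; env (bound): 1×; req (bound): 1×
uses in reading order: env, ctr, req
typing: ill-typed: non-arrow in function slot: T3
ordered ✗ (the type mismatch rejects it)
linear ✗ (not simply typable)
affine ✗ (fails simple typing)
relevant ✗ (a type mismatch blocks all five)
unrestricted ✗ (the type mismatch rejects it)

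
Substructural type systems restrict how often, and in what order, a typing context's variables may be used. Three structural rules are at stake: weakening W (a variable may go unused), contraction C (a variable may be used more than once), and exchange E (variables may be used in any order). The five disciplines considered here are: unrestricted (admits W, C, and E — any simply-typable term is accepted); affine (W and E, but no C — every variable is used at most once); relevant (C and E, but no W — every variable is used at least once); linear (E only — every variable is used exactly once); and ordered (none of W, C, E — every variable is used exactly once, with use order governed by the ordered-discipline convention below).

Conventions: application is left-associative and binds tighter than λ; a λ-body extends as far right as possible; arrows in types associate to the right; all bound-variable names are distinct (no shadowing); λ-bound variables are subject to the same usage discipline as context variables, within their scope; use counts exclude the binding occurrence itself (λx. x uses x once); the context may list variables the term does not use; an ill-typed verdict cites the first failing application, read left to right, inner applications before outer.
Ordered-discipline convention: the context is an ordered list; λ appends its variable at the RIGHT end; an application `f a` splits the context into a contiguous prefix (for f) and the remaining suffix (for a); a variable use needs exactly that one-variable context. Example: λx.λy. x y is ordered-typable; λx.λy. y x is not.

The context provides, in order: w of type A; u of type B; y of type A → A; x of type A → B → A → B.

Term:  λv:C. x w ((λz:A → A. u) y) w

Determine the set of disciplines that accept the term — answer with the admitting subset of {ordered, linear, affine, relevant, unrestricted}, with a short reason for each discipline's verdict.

admitting disciplines: unrestricted
usage: w: 2, u: 1, y: 1, x: 1, v (λ-bound): 0, z (λ-bound): 0
left-to-right use order: x, w, u, y, w
typing: well-typed at C → B
ordered: ✗ — needs contraction — w ×2; unused: v, z — weakening required
linear: ✗ — needs contraction — w ×2; unused: v, z — weakening required
affine: ✗ — needs contraction — w ×2
relevant: ✗ — unused: v, z — weakening required
unrestricted: ✓ — typability at C → B is all that's needed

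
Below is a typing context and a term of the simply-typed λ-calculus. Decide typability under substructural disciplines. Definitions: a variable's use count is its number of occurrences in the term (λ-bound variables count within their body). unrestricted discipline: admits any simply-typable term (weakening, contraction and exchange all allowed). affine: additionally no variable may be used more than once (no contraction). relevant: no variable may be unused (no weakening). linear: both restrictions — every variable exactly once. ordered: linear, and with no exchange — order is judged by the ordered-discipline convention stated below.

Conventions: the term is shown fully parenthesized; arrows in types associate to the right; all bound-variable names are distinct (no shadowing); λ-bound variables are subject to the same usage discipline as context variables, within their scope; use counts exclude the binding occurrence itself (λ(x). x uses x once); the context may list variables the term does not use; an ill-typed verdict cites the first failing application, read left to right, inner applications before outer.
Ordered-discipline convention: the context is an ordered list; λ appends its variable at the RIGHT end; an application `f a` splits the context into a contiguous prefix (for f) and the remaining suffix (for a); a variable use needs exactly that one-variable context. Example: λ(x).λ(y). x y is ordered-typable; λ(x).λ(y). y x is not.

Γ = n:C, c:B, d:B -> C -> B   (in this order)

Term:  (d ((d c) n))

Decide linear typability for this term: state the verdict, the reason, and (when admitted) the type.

no — d ×2 used more than once (contraction)
variable uses: n: 1; c: 1; d: 2
left-to-right use order: d, d, c, n
typing: well-typed — term : C -> B
per-discipline verdicts: ordered ✗; linear ✗; affine ✗; relevant ✓; unrestricted ✓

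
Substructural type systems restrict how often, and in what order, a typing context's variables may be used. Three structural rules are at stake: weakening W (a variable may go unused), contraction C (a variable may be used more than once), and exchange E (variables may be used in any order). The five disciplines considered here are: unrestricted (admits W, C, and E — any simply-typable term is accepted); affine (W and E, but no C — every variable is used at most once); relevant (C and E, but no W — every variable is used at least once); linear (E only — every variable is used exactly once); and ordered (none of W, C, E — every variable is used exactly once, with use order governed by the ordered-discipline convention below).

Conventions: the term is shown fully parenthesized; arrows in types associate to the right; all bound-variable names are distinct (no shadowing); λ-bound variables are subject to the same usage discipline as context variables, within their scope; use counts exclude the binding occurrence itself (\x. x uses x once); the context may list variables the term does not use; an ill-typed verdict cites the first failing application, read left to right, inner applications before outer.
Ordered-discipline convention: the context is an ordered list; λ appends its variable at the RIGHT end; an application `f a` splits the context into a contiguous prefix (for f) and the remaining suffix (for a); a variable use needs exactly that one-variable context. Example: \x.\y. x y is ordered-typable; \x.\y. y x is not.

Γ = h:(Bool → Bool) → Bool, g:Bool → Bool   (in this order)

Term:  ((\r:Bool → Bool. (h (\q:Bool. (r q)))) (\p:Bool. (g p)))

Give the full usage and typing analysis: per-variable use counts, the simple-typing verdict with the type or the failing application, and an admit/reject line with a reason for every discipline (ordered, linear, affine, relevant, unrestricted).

use counts: h ×1; g ×1; r (bound) ×1; q (bound) ×1; p (bound) ×1
left-to-right use order: h, r, q, g, p
typing: well-typed — term : Bool
ordered: ✓, h, g, r, q, p: once each, no exchange needed
linear: ✓, single use per variable (h, g, r, q, p)
affine: ✓, h, g, r, q, p: no repeats, contraction unneeded
relevant: ✓, every one of h, g, r, q, p appears
unrestricted: ✓, simply typable at Bool; W, C, E all held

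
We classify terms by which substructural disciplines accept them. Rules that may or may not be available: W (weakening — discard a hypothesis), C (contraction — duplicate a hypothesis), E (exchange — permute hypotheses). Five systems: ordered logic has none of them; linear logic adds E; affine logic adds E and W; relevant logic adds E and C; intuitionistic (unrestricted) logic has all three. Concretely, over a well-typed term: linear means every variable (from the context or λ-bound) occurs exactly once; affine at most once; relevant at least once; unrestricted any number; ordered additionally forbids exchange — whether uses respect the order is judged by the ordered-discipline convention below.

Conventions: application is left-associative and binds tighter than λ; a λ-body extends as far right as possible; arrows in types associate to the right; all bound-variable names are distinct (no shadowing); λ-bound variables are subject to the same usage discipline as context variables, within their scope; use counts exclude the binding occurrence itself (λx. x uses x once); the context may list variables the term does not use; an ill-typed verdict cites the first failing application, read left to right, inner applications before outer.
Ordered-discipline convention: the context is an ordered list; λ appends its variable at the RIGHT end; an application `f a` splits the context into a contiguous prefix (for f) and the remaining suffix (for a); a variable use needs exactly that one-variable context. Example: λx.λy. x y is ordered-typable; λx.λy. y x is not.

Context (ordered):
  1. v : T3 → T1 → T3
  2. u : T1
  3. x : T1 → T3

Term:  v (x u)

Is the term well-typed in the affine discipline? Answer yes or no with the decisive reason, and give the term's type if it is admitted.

yes — no duplicate uses among v, u, x; term : T1 → T3
variable uses: v=1, u=1, x=1
left-to-right use order: v, x, u
typing: well-typed at T1 → T3
across the five disciplines: ordered ✗; linear ✓; affine ✓; relevant ✓; unrestricted ✓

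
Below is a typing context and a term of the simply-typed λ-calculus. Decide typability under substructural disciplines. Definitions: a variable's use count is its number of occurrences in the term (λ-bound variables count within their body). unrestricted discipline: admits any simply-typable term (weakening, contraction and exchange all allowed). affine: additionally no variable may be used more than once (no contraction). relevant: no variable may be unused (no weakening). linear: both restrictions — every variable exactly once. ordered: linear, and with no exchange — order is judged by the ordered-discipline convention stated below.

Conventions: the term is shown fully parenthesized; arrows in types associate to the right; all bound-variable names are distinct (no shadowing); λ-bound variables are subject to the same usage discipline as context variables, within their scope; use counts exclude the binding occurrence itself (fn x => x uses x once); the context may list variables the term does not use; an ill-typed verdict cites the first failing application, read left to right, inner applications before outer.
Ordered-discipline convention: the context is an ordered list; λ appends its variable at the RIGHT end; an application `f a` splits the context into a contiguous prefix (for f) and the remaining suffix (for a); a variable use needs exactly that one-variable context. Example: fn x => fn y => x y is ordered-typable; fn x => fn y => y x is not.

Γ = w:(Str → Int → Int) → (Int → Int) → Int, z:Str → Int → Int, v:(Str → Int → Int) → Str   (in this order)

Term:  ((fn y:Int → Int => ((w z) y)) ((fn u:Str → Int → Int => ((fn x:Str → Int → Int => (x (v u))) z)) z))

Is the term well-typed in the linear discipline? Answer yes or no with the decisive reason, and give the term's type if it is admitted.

no — z ×3 used more than once (contraction)
usage: w: 1; z: 3; v: 1; y (bound): 1; u (bound): 1; x (bound): 1
order of uses: w, z, y, x, v, u, z, z
typing: ✓ — Int
summary: ordered ✗; linear ✗; affine ✗; relevant ✓; unrestricted ✓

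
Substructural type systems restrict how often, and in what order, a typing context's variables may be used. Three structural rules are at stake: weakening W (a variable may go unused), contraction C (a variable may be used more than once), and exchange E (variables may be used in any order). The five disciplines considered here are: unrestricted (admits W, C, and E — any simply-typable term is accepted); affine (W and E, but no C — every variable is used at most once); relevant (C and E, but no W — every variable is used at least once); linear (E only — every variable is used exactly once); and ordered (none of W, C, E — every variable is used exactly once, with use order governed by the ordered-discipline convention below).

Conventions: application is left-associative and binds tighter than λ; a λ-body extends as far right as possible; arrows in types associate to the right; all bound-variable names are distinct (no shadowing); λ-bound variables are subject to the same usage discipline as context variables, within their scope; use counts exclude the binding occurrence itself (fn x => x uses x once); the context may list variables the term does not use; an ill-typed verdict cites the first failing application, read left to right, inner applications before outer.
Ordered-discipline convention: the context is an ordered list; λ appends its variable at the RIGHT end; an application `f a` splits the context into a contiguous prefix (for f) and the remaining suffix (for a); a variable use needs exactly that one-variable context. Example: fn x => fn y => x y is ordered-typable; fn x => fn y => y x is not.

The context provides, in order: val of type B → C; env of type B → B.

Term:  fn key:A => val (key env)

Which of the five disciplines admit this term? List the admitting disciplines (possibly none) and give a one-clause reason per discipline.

admitted in: none
use counts: val: 1, env: 1, key (λ-bound): 1
uses in reading order: val, key, env
typing: ill-typed: non-arrow in function slot: A
ordered ✗ (not simply typable)
linear ✗ (fails simple typing)
affine ✗ (a type mismatch blocks all five)
relevant ✗ (the type mismatch rejects it)
unrestricted ✗ (not simply typable)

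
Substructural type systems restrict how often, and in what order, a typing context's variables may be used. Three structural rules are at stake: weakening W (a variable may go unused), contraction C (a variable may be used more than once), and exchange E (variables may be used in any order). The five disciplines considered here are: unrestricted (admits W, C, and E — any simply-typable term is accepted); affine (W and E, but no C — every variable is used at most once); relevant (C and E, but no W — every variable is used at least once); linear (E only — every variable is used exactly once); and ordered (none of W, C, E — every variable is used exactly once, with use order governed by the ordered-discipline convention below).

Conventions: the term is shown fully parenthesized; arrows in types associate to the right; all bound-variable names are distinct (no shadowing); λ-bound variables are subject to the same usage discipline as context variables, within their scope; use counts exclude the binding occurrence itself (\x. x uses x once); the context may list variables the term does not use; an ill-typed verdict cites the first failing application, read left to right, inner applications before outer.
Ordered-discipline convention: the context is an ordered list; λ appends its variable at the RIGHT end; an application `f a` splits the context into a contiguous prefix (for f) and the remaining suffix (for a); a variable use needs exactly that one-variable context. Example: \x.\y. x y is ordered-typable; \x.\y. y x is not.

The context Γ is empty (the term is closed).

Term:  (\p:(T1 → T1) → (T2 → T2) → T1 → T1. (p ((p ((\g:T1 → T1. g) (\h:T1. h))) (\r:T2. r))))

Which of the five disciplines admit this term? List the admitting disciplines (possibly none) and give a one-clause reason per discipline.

admitting disciplines: relevant, unrestricted
use counts: p (bound)=2, g (bound)=1, h (bound)=1, r (bound)=1
uses in reading order: p, p, g, h, r
typing: ✓ — ((T1 → T1) → (T2 → T2) → T1 → T1) → (T2 → T2) → T1 → T1
ordered: ✗, repeated use of p ×2
linear: ✗, repeated use of p ×2
affine: ✗, repeated use of p ×2
relevant: ✓, none of p, g, h, r goes unused
unrestricted: ✓, type-checks (((T1 → T1) → (T2 → T2) → T1 → T1) → (T2 → T2) → T1 → T1) and nothing is barred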